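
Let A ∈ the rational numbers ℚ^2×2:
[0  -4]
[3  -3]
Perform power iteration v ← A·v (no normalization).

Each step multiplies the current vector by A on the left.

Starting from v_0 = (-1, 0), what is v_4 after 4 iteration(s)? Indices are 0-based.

v_0 = (-1, 0).
v_1 = A·v_0 = (0, -3).
v_2 = A·v_1 = (12, 9).
v_3 = A·v_2 = (-36, 9).
v_4 = A·v_3 = (-36, -135).

v_4 = (-36, -135)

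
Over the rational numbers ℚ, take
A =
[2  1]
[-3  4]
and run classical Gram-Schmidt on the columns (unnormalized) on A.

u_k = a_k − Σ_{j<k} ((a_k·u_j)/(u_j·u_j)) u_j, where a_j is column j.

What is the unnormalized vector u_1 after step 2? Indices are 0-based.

u_1 = (33/13, 22/13)

Step 1: u_0 = a_0 = (2, -3).
Step 2: u_1 = a_1 − (-10/13)·u_0 = (33/13, 22/13).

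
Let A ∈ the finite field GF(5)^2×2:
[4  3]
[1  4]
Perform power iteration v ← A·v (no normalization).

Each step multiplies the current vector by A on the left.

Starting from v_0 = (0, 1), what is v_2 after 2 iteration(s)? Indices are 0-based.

v_2 = (4, 4)

v_0 = (0, 1).
v_1 = A·v_0 = (3, 4).
v_2 = A·v_1 = (4, 4).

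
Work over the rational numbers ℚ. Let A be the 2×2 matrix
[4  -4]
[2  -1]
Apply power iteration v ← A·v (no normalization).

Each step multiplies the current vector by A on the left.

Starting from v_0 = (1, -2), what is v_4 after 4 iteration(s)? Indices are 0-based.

v_4 = (16, 52)

v_0 = (1, -2).
v_1 = A·v_0 = (12, 4).
v_2 = A·v_1 = (32, 20).
v_3 = A·v_2 = (48, 44).
v_4 = A·v_3 = (16, 52).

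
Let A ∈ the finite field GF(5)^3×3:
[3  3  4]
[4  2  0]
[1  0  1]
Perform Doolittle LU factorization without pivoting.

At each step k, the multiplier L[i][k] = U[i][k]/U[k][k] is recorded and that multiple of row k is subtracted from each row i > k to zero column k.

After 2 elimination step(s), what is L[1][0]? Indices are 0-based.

L[1][0] = 3

k=0: U[0][0]=3
  eliminate (1,0): mult=3, new row 1: (0, 3, 3); set L[1][0]=3
  eliminate (2,0): mult=2, new row 2: (0, 4, 3); set L[2][0]=2
k=1: U[1][1]=3
  eliminate (2,1): mult=3, new row 2: (0, 0, 4); set L[2][1]=3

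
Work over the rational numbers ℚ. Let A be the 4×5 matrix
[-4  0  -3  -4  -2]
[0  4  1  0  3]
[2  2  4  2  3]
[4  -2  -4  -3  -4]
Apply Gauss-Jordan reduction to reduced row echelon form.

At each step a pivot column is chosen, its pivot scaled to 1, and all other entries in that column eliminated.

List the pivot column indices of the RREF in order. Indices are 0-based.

pivot columns: 0, 1, 2, 3

step 1: normalize row 0 (÷-4) = (1, 0, 3/4, 1, 1/2)
  row 2: subtract 2×row0 = (0, 2, 5/2, 0, 2)
  row 3: subtract 4×row0 = (0, -2, -7, -7, -6)
step 2: normalize row 1 (÷4) = (0, 1, 1/4, 0, 3/4)
  row 2: subtract 2×row1 = (0, 0, 2, 0, 1/2)
  row 3: subtract -2×row1 = (0, 0, -13/2, -7, -9/2)
step 3: normalize row 2 (÷2) = (0, 0, 1, 0, 1/4)
  row 0: subtract 3/4×row2 = (1, 0, 0, 1, 5/16)
  row 1: subtract 1/4×row2 = (0, 1, 0, 0, 11/16)
  row 3: subtract -13/2×row2 = (0, 0, 0, -7, -23/8)
step 4: normalize row 3 (÷-7) = (0, 0, 0, 1, 23/56)
  row 0: subtract 1×row3 = (1, 0, 0, 0, -11/112)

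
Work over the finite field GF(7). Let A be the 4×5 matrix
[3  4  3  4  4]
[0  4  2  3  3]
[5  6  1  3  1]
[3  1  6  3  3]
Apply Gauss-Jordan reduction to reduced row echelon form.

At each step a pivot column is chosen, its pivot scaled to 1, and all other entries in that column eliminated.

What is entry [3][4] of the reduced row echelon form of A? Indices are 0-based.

[1] R0 /= 3  ⇒  (1, 6, 1, 6, 6)
     R2 -= 5·R0  ⇒  (0, 4, 3, 1, 6)
     R3 -= 3·R0  ⇒  (0, 4, 3, 6, 6)
[2] R1 /= 4  ⇒  (0, 1, 4, 6, 6)
     R0 -= 6·R1  ⇒  (1, 0, 5, 5, 5)
     R2 -= 4·R1  ⇒  (0, 0, 1, 5, 3)
     R3 -= 4·R1  ⇒  (0, 0, 1, 3, 3)
[3] R2 /= 1  ⇒  (0, 0, 1, 5, 3)
     R0 -= 5·R2  ⇒  (1, 0, 0, 1, 4)
     R1 -= 4·R2  ⇒  (0, 1, 0, 0, 1)
     R3 -= 1·R2  ⇒  (0, 0, 0, 5, 0)
[4] R3 /= 5  ⇒  (0, 0, 0, 1, 0)
     R0 -= 1·R3  ⇒  (1, 0, 0, 0, 4)
     R2 -= 5·R3  ⇒  (0, 0, 1, 0, 3)

M[3][4] = 0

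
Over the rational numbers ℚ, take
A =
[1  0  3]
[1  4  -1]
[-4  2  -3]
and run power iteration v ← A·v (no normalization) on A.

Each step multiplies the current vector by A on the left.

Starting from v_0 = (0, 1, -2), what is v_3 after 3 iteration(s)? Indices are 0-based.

v_0 = (0, 1, -2).
v_1 = A·v_0 = (-6, 6, 8).
v_2 = A·v_1 = (18, 10, 12).
v_3 = A·v_2 = (54, 46, -88).

v_3 = (54, 46, -88)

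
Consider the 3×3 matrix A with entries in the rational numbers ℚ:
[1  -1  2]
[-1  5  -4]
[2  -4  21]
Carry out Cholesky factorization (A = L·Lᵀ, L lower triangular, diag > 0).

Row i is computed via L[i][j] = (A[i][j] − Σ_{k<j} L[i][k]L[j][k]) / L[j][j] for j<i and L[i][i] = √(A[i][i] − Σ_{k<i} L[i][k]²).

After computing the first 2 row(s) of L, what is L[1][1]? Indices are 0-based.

Step 1: L[0][0] = √(1) = 1.
  L[1][0] = (-1) / L[0][0] = -1.
Step 2: L[1][1] = √(4) = 2.

L[1][1] = 2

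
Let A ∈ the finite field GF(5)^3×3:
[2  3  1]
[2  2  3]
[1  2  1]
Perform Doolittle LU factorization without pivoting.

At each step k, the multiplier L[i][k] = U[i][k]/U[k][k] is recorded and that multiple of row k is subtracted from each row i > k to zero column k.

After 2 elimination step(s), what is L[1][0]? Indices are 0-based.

Step 1: pivot at (0,0) is 2.
  row1 ← row1 − (1)·row0  ⇒  L[1][0]=1, U row1=(0, 4, 2)
  row2 ← row2 − (3)·row0  ⇒  L[2][0]=3, U row2=(0, 3, 3)
Step 2: pivot at (1,1) is 4.
  row2 ← row2 − (2)·row1  ⇒  L[2][1]=2, U row2=(0, 0, 4)

L[1][0] = 1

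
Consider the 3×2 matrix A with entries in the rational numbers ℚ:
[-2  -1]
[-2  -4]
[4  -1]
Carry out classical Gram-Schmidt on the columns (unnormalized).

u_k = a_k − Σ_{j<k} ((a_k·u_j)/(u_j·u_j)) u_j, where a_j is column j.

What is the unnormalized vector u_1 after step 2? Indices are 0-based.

Step 1: u_0 = a_0 = (-2, -2, 4).
Step 2: u_1 = a_1 − (1/4)·u_0 = (-1/2, -7/2, -2).

u_1 = (-1/2, -7/2, -2)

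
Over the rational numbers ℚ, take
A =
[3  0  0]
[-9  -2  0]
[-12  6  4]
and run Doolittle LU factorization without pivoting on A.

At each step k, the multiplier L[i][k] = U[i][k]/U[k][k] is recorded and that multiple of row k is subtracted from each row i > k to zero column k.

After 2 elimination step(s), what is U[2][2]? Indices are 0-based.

U[2][2] = 4

[col 0] pivot 3
  R1 -= -3*R0 → (0, -2, 0)  (L[1][0] := -3)
  R2 -= -4*R0 → (0, 6, 4)  (L[2][0] := -4)
[col 1] pivot -2
  R2 -= -3*R1 → (0, 0, 4)  (L[2][1] := -3)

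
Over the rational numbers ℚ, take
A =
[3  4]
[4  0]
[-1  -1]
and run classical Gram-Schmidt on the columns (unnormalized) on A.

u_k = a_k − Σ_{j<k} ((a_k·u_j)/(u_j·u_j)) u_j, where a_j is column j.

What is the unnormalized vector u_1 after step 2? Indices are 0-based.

u_1 = (5/2, -2, -1/2)

Step 1: u_0 = a_0 = (3, 4, -1).
Step 2: u_1 = a_1 − (1/2)·u_0 = (5/2, -2, -1/2).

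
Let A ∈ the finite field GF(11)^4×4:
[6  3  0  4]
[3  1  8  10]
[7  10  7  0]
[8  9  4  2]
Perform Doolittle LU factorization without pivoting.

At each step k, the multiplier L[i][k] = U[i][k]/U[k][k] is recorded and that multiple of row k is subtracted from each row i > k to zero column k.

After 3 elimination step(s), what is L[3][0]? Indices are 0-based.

[col 0] pivot 6
  R1 -= 6*R0 → (0, 5, 8, 8)  (L[1][0] := 6)
  R2 -= 3*R0 → (0, 1, 7, 10)  (L[2][0] := 3)
  R3 -= 5*R0 → (0, 5, 4, 4)  (L[3][0] := 5)
[col 1] pivot 5
  R2 -= 9*R1 → (0, 0, 1, 4)  (L[2][1] := 9)
  R3 -= 1*R1 → (0, 0, 7, 7)  (L[3][1] := 1)
[col 2] pivot 1
  R3 -= 7*R2 → (0, 0, 0, 1)  (L[3][2] := 7)

L[3][0] = 5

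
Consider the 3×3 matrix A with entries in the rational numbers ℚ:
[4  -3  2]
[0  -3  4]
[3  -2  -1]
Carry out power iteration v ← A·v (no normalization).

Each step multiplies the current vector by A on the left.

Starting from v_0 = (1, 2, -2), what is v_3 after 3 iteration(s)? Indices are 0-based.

v_0 = (1, 2, -2).
v_1 = A·v_0 = (-6, -14, 1).
v_2 = A·v_1 = (20, 46, 9).
v_3 = A·v_2 = (-40, -102, -41).

v_3 = (-40, -102, -41)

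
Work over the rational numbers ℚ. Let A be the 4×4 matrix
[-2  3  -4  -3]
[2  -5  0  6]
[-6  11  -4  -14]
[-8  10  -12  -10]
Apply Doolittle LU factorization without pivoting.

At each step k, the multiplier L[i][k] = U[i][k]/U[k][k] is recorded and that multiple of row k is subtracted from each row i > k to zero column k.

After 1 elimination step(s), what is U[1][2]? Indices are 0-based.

[col 0] pivot -2
  R1 -= -1*R0 → (0, -2, -4, 3)  (L[1][0] := -1)
  R2 -= 3*R0 → (0, 2, 8, -5)  (L[2][0] := 3)
  R3 -= 4*R0 → (0, -2, 4, 2)  (L[3][0] := 4)

U[1][2] = -4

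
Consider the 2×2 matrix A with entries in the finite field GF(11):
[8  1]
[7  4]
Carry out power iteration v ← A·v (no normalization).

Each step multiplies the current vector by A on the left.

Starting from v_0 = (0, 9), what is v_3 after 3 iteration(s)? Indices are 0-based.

v_3 = (4, 0)

v_0 = (0, 9).
v_1 = A·v_0 = (9, 3).
v_2 = A·v_1 = (9, 9).
v_3 = A·v_2 = (4, 0).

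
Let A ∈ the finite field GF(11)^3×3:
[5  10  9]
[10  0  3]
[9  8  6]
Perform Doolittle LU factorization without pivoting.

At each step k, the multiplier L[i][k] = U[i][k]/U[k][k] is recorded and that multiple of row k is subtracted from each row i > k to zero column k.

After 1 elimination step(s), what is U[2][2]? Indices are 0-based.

k=0: U[0][0]=5
  eliminate (1,0): mult=2, new row 1: (0, 2, 7); set L[1][0]=2
  eliminate (2,0): mult=4, new row 2: (0, 1, 3); set L[2][0]=4

U[2][2] = 3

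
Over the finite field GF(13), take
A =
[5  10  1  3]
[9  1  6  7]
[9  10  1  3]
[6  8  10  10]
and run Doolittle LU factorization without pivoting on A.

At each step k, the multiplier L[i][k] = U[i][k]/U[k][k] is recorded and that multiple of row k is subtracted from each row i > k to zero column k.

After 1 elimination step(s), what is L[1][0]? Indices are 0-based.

L[1][0] = 7

[col 0] pivot 5
  R1 -= 7*R0 → (0, 9, 12, 12)  (L[1][0] := 7)
  R2 -= 7*R0 → (0, 5, 7, 8)  (L[2][0] := 7)
  R3 -= 9*R0 → (0, 9, 1, 9)  (L[3][0] := 9)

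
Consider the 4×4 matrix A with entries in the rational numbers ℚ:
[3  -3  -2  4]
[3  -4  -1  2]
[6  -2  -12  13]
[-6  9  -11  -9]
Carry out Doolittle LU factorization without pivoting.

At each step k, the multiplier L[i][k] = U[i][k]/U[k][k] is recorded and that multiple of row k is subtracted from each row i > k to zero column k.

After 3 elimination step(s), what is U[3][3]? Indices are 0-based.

k=0: U[0][0]=3
  eliminate (1,0): mult=1, new row 1: (0, -1, 1, -2); set L[1][0]=1
  eliminate (2,0): mult=2, new row 2: (0, 4, -8, 5); set L[2][0]=2
  eliminate (3,0): mult=-2, new row 3: (0, 3, -15, -1); set L[3][0]=-2
k=1: U[1][1]=-1
  eliminate (2,1): mult=-4, new row 2: (0, 0, -4, -3); set L[2][1]=-4
  eliminate (3,1): mult=-3, new row 3: (0, 0, -12, -7); set L[3][1]=-3
k=2: U[2][2]=-4
  eliminate (3,2): mult=3, new row 3: (0, 0, 0, 2); set L[3][2]=3

U[3][3] = 2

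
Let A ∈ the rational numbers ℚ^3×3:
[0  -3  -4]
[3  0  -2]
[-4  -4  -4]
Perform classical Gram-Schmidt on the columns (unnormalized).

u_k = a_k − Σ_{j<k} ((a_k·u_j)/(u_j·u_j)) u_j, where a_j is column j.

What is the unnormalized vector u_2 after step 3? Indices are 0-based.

u_2 = (16/41, -16/41, -12/41)

Step 1: u_0 = a_0 = (0, 3, -4).
Step 2: u_1 = a_1 − (16/25)·u_0 = (-3, -48/25, -36/25).
Step 3: u_2 = a_2 − (2/5)·u_0 − (60/41)·u_1 = (16/41, -16/41, -12/41).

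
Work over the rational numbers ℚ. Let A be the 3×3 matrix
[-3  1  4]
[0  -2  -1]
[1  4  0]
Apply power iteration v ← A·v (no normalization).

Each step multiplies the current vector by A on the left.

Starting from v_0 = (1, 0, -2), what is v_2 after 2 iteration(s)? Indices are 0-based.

v_0 = (1, 0, -2).
v_1 = A·v_0 = (-11, 2, 1).
v_2 = A·v_1 = (39, -5, -3).

v_2 = (39, -5, -3)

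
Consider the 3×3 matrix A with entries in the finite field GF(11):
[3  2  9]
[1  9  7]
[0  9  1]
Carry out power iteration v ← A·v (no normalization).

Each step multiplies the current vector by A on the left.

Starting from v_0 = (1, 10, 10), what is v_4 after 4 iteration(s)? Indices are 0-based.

v_4 = (8, 5, 9)

v_0 = (1, 10, 10).
v_1 = A·v_0 = (3, 7, 1).
v_2 = A·v_1 = (10, 7, 9).
v_3 = A·v_2 = (4, 4, 6).
v_4 = A·v_3 = (8, 5, 9).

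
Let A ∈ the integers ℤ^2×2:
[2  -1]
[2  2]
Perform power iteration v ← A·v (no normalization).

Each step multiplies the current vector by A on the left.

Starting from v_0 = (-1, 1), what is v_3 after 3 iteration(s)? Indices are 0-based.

v_3 = (-6, -24)

v_0 = (-1, 1).
v_1 = A·v_0 = (-3, 0).
v_2 = A·v_1 = (-6, -6).
v_3 = A·v_2 = (-6, -24).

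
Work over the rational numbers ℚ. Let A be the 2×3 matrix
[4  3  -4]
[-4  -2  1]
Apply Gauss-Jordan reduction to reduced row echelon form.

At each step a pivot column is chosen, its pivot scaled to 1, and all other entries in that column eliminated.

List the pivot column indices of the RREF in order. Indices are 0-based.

pivot(0,0)=4: scale R0 → (1, 3/4, -1)
  clear (1,0): R1 −= (-4)R0 → (0, 1, -3)
pivot(1,1)=1: scale R1 → (0, 1, -3)
  clear (0,1): R0 −= (3/4)R1 → (1, 0, 5/4)

pivot columns: 0, 1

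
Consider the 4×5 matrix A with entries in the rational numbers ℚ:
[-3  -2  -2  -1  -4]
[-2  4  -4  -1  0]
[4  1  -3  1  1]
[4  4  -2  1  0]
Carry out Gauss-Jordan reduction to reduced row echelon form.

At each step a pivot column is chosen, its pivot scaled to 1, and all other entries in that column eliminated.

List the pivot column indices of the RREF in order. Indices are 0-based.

pivot columns: 0, 1, 2, 3

step 1: normalize row 0 (÷-3) = (1, 2/3, 2/3, 1/3, 4/3)
  row 1: subtract -2×row0 = (0, 16/3, -8/3, -1/3, 8/3)
  row 2: subtract 4×row0 = (0, -5/3, -17/3, -1/3, -13/3)
  row 3: subtract 4×row0 = (0, 4/3, -14/3, -1/3, -16/3)
step 2: normalize row 1 (÷16/3) = (0, 1, -1/2, -1/16, 1/2)
  row 0: subtract 2/3×row1 = (1, 0, 1, 3/8, 1)
  row 2: subtract -5/3×row1 = (0, 0, -13/2, -7/16, -7/2)
  row 3: subtract 4/3×row1 = (0, 0, -4, -1/4, -6)
step 3: normalize row 2 (÷-13/2) = (0, 0, 1, 7/104, 7/13)
  row 0: subtract 1×row2 = (1, 0, 0, 4/13, 6/13)
  row 1: subtract -1/2×row2 = (0, 1, 0, -3/104, 10/13)
  row 3: subtract -4×row2 = (0, 0, 0, 1/52, -50/13)
step 4: normalize row 3 (÷1/52) = (0, 0, 0, 1, -200)
  row 0: subtract 4/13×row3 = (1, 0, 0, 0, 62)
  row 1: subtract -3/104×row3 = (0, 1, 0, 0, -5)
  row 2: subtract 7/104×row3 = (0, 0, 1, 0, 14)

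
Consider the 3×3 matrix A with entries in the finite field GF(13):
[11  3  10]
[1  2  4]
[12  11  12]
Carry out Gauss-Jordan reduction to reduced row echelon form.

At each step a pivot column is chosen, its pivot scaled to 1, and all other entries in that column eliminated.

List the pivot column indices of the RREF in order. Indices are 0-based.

[1] R0 /= 11  ⇒  (1, 5, 8)
     R1 -= 1·R0  ⇒  (0, 10, 9)
     R2 -= 12·R0  ⇒  (0, 3, 7)
[2] R1 /= 10  ⇒  (0, 1, 10)
     R0 -= 5·R1  ⇒  (1, 0, 10)
     R2 -= 3·R1  ⇒  (0, 0, 3)
[3] R2 /= 3  ⇒  (0, 0, 1)
     R0 -= 10·R2  ⇒  (1, 0, 0)
     R1 -= 10·R2  ⇒  (0, 1, 0)

pivot columns: 0, 1, 2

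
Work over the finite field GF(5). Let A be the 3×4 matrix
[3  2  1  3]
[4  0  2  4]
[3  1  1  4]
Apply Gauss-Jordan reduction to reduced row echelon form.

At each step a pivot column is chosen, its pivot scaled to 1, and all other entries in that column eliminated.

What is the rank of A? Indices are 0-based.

rank = 3

pivot(0,0)=3: scale R0 → (1, 4, 2, 1)
  clear (1,0): R1 −= (4)R0 → (0, 4, 4, 0)
  clear (2,0): R2 −= (3)R0 → (0, 4, 0, 1)
pivot(1,1)=4: scale R1 → (0, 1, 1, 0)
  clear (0,1): R0 −= (4)R1 → (1, 0, 3, 1)
  clear (2,1): R2 −= (4)R1 → (0, 0, 1, 1)
pivot(2,2)=1: scale R2 → (0, 0, 1, 1)
  clear (0,2): R0 −= (3)R2 → (1, 0, 0, 3)
  clear (1,2): R1 −= (1)R2 → (0, 1, 0, 4)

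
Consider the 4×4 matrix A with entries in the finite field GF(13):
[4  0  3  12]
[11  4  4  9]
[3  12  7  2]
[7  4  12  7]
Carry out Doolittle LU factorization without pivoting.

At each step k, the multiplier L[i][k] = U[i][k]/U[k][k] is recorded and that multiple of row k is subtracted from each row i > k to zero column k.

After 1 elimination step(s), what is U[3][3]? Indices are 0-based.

U[3][3] = 12

Step 1: pivot at (0,0) is 4.
  row1 ← row1 − (6)·row0  ⇒  L[1][0]=6, U row1=(0, 4, 12, 2)
  row2 ← row2 − (4)·row0  ⇒  L[2][0]=4, U row2=(0, 12, 8, 6)
  row3 ← row3 − (5)·row0  ⇒  L[3][0]=5, U row3=(0, 4, 10, 12)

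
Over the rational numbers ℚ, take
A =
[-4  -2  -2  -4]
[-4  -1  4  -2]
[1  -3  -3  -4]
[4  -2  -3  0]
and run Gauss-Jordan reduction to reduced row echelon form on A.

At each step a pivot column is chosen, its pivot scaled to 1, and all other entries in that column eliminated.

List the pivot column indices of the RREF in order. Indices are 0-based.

pivot columns: 0, 1, 2, 3

[1] R0 /= -4  ⇒  (1, 1/2, 1/2, 1)
     R1 -= -4·R0  ⇒  (0, 1, 6, 2)
     R2 -= 1·R0  ⇒  (0, -7/2, -7/2, -5)
     R3 -= 4·R0  ⇒  (0, -4, -5, -4)
[2] R1 /= 1  ⇒  (0, 1, 6, 2)
     R0 -= 1/2·R1  ⇒  (1, 0, -5/2, 0)
     R2 -= -7/2·R1  ⇒  (0, 0, 35/2, 2)
     R3 -= -4·R1  ⇒  (0, 0, 19, 4)
[3] R2 /= 35/2  ⇒  (0, 0, 1, 4/35)
     R0 -= -5/2·R2  ⇒  (1, 0, 0, 2/7)
     R1 -= 6·R2  ⇒  (0, 1, 0, 46/35)
     R3 -= 19·R2  ⇒  (0, 0, 0, 64/35)
[4] R3 /= 64/35  ⇒  (0, 0, 0, 1)
     R0 -= 2/7·R3  ⇒  (1, 0, 0, 0)
     R1 -= 46/35·R3  ⇒  (0, 1, 0, 0)
     R2 -= 4/35·R3  ⇒  (0, 0, 1, 0)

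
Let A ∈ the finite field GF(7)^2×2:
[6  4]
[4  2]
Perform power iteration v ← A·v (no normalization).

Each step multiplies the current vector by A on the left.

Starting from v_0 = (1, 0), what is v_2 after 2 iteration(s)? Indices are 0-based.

v_2 = (3, 4)

v_0 = (1, 0).
v_1 = A·v_0 = (6, 4).
v_2 = A·v_1 = (3, 4).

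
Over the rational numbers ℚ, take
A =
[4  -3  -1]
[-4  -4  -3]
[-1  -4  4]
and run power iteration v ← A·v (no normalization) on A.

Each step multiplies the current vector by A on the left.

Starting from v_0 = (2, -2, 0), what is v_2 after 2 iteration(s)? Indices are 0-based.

v_2 = (50, -74, 10)

v_0 = (2, -2, 0).
v_1 = A·v_0 = (14, 0, 6).
v_2 = A·v_1 = (50, -74, 10).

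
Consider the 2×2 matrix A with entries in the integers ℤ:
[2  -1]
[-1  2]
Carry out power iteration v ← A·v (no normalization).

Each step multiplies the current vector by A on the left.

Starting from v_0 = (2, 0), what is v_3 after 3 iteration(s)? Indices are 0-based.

v_3 = (28, -26)

v_0 = (2, 0).
v_1 = A·v_0 = (4, -2).
v_2 = A·v_1 = (10, -8).
v_3 = A·v_2 = (28, -26).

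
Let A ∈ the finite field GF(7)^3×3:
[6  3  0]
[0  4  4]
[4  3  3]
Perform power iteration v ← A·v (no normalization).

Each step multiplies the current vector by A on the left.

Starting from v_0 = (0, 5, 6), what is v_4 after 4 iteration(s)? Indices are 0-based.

v_0 = (0, 5, 6).
v_1 = A·v_0 = (1, 2, 5).
v_2 = A·v_1 = (5, 0, 4).
v_3 = A·v_2 = (2, 2, 4).
v_4 = A·v_3 = (4, 3, 5).

v_4 = (4, 3, 5)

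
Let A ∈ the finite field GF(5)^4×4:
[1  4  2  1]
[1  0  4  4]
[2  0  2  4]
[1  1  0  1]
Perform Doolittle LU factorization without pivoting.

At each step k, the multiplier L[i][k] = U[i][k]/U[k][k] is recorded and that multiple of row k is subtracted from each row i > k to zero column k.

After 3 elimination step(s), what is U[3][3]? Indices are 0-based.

U[3][3] = 3

k=0: U[0][0]=1
  eliminate (1,0): mult=1, new row 1: (0, 1, 2, 3); set L[1][0]=1
  eliminate (2,0): mult=2, new row 2: (0, 2, 3, 2); set L[2][0]=2
  eliminate (3,0): mult=1, new row 3: (0, 2, 3, 0); set L[3][0]=1
k=1: U[1][1]=1
  eliminate (2,1): mult=2, new row 2: (0, 0, 4, 1); set L[2][1]=2
  eliminate (3,1): mult=2, new row 3: (0, 0, 4, 4); set L[3][1]=2
k=2: U[2][2]=4
  eliminate (3,2): mult=1, new row 3: (0, 0, 0, 3); set L[3][2]=1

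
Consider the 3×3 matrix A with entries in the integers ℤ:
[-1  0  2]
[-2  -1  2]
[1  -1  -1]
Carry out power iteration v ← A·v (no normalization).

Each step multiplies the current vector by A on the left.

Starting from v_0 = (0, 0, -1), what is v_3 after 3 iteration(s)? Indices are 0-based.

v_0 = (0, 0, -1).
v_1 = A·v_0 = (-2, -2, 1).
v_2 = A·v_1 = (4, 8, -1).
v_3 = A·v_2 = (-6, -18, -3).

v_3 = (-6, -18, -3)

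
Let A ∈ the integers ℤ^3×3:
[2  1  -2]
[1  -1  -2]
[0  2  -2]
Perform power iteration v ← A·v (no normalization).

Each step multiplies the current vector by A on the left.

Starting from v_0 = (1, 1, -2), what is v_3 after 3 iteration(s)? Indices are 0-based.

v_3 = (11, 23, -10)

v_0 = (1, 1, -2).
v_1 = A·v_0 = (7, 4, 6).
v_2 = A·v_1 = (6, -9, -4).
v_3 = A·v_2 = (11, 23, -10).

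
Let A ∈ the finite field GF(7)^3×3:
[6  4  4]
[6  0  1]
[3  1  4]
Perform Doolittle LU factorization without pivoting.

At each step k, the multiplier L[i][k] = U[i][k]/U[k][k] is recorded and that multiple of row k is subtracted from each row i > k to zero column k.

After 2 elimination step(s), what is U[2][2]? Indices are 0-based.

U[2][2] = 1

[col 0] pivot 6
  R1 -= 1*R0 → (0, 3, 4)  (L[1][0] := 1)
  R2 -= 4*R0 → (0, 6, 2)  (L[2][0] := 4)
[col 1] pivot 3
  R2 -= 2*R1 → (0, 0, 1)  (L[2][1] := 2)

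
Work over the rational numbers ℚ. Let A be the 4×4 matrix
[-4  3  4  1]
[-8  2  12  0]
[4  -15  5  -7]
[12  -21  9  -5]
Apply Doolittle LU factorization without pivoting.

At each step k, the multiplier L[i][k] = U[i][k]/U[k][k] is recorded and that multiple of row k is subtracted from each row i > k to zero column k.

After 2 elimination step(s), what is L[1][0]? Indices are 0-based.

L[1][0] = 2

Step 1: pivot at (0,0) is -4.
  row1 ← row1 − (2)·row0  ⇒  L[1][0]=2, U row1=(0, -4, 4, -2)
  row2 ← row2 − (-1)·row0  ⇒  L[2][0]=-1, U row2=(0, -12, 9, -6)
  row3 ← row3 − (-3)·row0  ⇒  L[3][0]=-3, U row3=(0, -12, 21, -2)
Step 2: pivot at (1,1) is -4.
  row2 ← row2 − (3)·row1  ⇒  L[2][1]=3, U row2=(0, 0, -3, 0)
  row3 ← row3 − (3)·row1  ⇒  L[3][1]=3, U row3=(0, 0, 9, 4)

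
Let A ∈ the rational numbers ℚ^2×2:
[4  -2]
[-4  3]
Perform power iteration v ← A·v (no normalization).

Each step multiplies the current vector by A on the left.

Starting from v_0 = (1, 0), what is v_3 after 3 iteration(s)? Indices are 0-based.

v_3 = (152, -180)

v_0 = (1, 0).
v_1 = A·v_0 = (4, -4).
v_2 = A·v_1 = (24, -28).
v_3 = A·v_2 = (152, -180).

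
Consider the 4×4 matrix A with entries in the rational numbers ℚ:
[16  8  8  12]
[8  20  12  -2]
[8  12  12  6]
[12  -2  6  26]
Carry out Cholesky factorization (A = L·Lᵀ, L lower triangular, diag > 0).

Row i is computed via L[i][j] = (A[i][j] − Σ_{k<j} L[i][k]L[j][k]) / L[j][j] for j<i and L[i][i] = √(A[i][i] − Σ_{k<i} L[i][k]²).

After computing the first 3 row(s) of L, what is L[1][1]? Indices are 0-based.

Step 1: L[0][0] = √(16) = 4.
  L[1][0] = (8) / L[0][0] = 2.
Step 2: L[1][1] = √(16) = 4.
  L[2][0] = (8) / L[0][0] = 2.
  L[2][1] = (8) / L[1][1] = 2.
Step 3: L[2][2] = √(4) = 2.

L[1][1] = 4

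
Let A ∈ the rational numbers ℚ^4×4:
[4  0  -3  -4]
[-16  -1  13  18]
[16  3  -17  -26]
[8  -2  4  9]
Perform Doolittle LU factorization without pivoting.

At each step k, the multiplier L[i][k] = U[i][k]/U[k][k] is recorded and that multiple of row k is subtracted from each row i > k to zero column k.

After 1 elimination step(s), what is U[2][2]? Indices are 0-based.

U[2][2] = -5

[col 0] pivot 4
  R1 -= -4*R0 → (0, -1, 1, 2)  (L[1][0] := -4)
  R2 -= 4*R0 → (0, 3, -5, -10)  (L[2][0] := 4)
  R3 -= 2*R0 → (0, -2, 10, 17)  (L[3][0] := 2)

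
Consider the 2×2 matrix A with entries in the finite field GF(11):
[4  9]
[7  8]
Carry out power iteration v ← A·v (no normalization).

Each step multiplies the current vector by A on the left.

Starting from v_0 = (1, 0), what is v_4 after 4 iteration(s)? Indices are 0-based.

v_0 = (1, 0).
v_1 = A·v_0 = (4, 7).
v_2 = A·v_1 = (2, 7).
v_3 = A·v_2 = (5, 4).
v_4 = A·v_3 = (1, 1).

v_4 = (1, 1)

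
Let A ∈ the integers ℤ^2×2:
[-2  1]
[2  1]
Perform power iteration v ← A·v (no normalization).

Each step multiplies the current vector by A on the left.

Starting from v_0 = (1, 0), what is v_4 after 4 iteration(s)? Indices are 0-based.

v_0 = (1, 0).
v_1 = A·v_0 = (-2, 2).
v_2 = A·v_1 = (6, -2).
v_3 = A·v_2 = (-14, 10).
v_4 = A·v_3 = (38, -18).

v_4 = (38, -18)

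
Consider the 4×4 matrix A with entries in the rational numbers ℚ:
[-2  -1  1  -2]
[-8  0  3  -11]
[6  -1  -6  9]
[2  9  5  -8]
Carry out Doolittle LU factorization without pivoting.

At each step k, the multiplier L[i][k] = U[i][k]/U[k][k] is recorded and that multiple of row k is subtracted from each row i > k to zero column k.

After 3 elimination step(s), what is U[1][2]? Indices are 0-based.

U[1][2] = -1

k=0: U[0][0]=-2
  eliminate (1,0): mult=4, new row 1: (0, 4, -1, -3); set L[1][0]=4
  eliminate (2,0): mult=-3, new row 2: (0, -4, -3, 3); set L[2][0]=-3
  eliminate (3,0): mult=-1, new row 3: (0, 8, 6, -10); set L[3][0]=-1
k=1: U[1][1]=4
  eliminate (2,1): mult=-1, new row 2: (0, 0, -4, 0); set L[2][1]=-1
  eliminate (3,1): mult=2, new row 3: (0, 0, 8, -4); set L[3][1]=2
k=2: U[2][2]=-4
  eliminate (3,2): mult=-2, new row 3: (0, 0, 0, -4); set L[3][2]=-2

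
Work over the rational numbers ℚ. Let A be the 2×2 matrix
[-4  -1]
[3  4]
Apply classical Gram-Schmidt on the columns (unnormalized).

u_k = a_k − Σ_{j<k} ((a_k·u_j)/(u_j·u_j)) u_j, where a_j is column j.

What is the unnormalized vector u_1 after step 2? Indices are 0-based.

Step 1: u_0 = a_0 = (-4, 3).
Step 2: u_1 = a_1 − (16/25)·u_0 = (39/25, 52/25).

u_1 = (39/25, 52/25)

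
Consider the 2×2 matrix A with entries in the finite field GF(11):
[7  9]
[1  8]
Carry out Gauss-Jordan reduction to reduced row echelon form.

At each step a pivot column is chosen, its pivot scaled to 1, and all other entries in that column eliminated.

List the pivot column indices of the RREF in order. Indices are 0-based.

pivot columns: 0, 1

[1] R0 /= 7  ⇒  (1, 6)
     R1 -= 1·R0  ⇒  (0, 2)
[2] R1 /= 2  ⇒  (0, 1)
     R0 -= 6·R1  ⇒  (1, 0)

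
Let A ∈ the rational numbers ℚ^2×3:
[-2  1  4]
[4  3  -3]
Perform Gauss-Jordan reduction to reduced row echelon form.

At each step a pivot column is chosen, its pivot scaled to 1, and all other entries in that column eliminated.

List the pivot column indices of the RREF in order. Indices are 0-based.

pivot(0,0)=-2: scale R0 → (1, -1/2, -2)
  clear (1,0): R1 −= (4)R0 → (0, 5, 5)
pivot(1,1)=5: scale R1 → (0, 1, 1)
  clear (0,1): R0 −= (-1/2)R1 → (1, 0, -3/2)

pivot columns: 0, 1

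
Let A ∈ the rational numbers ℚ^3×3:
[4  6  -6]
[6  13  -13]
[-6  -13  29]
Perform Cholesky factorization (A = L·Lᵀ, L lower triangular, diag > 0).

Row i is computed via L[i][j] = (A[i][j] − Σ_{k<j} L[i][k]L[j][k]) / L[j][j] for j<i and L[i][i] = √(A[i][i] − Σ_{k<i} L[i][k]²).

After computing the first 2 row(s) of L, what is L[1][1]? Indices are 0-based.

L[1][1] = 2

Step 1: L[0][0] = √(4) = 2.
  L[1][0] = (6) / L[0][0] = 3.
Step 2: L[1][1] = √(4) = 2.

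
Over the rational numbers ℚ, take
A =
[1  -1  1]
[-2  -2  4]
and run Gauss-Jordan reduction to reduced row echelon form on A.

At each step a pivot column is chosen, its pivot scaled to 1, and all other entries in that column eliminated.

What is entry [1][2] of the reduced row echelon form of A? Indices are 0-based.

pivot(0,0)=1: scale R0 → (1, -1, 1)
  clear (1,0): R1 −= (-2)R0 → (0, -4, 6)
pivot(1,1)=-4: scale R1 → (0, 1, -3/2)
  clear (0,1): R0 −= (-1)R1 → (1, 0, -1/2)

M[1][2] = -3/2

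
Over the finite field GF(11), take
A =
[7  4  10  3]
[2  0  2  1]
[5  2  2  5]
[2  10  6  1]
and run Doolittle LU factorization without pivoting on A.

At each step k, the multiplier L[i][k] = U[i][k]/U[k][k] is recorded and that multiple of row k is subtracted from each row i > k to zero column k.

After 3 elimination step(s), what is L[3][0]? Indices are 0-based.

L[3][0] = 5

Step 1: pivot at (0,0) is 7.
  row1 ← row1 − (5)·row0  ⇒  L[1][0]=5, U row1=(0, 2, 7, 8)
  row2 ← row2 − (7)·row0  ⇒  L[2][0]=7, U row2=(0, 7, 9, 6)
  row3 ← row3 − (5)·row0  ⇒  L[3][0]=5, U row3=(0, 1, 0, 8)
Step 2: pivot at (1,1) is 2.
  row2 ← row2 − (9)·row1  ⇒  L[2][1]=9, U row2=(0, 0, 1, 0)
  row3 ← row3 − (6)·row1  ⇒  L[3][1]=6, U row3=(0, 0, 2, 4)
Step 3: pivot at (2,2) is 1.
  row3 ← row3 − (2)·row2  ⇒  L[3][2]=2, U row3=(0, 0, 0, 4)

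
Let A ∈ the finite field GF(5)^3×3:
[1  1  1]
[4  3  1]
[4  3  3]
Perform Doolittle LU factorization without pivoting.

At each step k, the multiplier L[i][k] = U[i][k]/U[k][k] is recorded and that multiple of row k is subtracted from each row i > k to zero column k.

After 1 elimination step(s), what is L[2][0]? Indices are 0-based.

Step 1: pivot at (0,0) is 1.
  row1 ← row1 − (4)·row0  ⇒  L[1][0]=4, U row1=(0, 4, 2)
  row2 ← row2 − (4)·row0  ⇒  L[2][0]=4, U row2=(0, 4, 4)

L[2][0] = 4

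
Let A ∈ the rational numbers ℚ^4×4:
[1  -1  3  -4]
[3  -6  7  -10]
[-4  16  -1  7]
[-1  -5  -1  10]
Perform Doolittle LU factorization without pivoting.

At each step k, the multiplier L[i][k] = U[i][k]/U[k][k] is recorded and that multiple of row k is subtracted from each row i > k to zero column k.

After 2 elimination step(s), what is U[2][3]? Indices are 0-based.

k=0: U[0][0]=1
  eliminate (1,0): mult=3, new row 1: (0, -3, -2, 2); set L[1][0]=3
  eliminate (2,0): mult=-4, new row 2: (0, 12, 11, -9); set L[2][0]=-4
  eliminate (3,0): mult=-1, new row 3: (0, -6, 2, 6); set L[3][0]=-1
k=1: U[1][1]=-3
  eliminate (2,1): mult=-4, new row 2: (0, 0, 3, -1); set L[2][1]=-4
  eliminate (3,1): mult=2, new row 3: (0, 0, 6, 2); set L[3][1]=2

U[2][3] = -1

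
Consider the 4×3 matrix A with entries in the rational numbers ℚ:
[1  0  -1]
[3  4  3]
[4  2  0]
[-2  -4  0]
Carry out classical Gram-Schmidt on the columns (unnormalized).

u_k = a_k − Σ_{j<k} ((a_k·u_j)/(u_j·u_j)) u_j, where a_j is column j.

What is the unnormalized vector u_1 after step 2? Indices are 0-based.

u_1 = (-14/15, 6/5, -26/15, -32/15)

Step 1: u_0 = a_0 = (1, 3, 4, -2).
Step 2: u_1 = a_1 − (14/15)·u_0 = (-14/15, 6/5, -26/15, -32/15).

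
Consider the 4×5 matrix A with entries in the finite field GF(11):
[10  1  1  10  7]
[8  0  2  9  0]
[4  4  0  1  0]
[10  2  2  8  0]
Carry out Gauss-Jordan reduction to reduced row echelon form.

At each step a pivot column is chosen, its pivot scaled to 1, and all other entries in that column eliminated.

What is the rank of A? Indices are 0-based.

rank = 4

pivot(0,0)=10: scale R0 → (1, 10, 10, 1, 4)
  clear (1,0): R1 −= (8)R0 → (0, 8, 10, 1, 1)
  clear (2,0): R2 −= (4)R0 → (0, 8, 4, 8, 6)
  clear (3,0): R3 −= (10)R0 → (0, 1, 1, 9, 4)
pivot(1,1)=8: scale R1 → (0, 1, 4, 7, 7)
  clear (0,1): R0 −= (10)R1 → (1, 0, 3, 8, 0)
  clear (2,1): R2 −= (8)R1 → (0, 0, 5, 7, 5)
  clear (3,1): R3 −= (1)R1 → (0, 0, 8, 2, 8)
pivot(2,2)=5: scale R2 → (0, 0, 1, 8, 1)
  clear (0,2): R0 −= (3)R2 → (1, 0, 0, 6, 8)
  clear (1,2): R1 −= (4)R2 → (0, 1, 0, 8, 3)
  clear (3,2): R3 −= (8)R2 → (0, 0, 0, 4, 0)
pivot(3,3)=4: scale R3 → (0, 0, 0, 1, 0)
  clear (0,3): R0 −= (6)R3 → (1, 0, 0, 0, 8)
  clear (1,3): R1 −= (8)R3 → (0, 1, 0, 0, 3)
  clear (2,3): R2 −= (8)R3 → (0, 0, 1, 0, 1)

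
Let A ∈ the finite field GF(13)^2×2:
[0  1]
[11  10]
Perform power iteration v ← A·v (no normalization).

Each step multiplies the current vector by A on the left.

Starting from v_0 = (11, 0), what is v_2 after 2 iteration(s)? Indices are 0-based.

v_2 = (4, 1)

v_0 = (11, 0).
v_1 = A·v_0 = (0, 4).
v_2 = A·v_1 = (4, 1).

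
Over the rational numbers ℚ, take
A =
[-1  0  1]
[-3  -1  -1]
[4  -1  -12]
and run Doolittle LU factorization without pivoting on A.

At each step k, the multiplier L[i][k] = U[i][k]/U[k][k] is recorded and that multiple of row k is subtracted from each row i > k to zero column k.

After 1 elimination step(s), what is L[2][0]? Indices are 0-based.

L[2][0] = -4

[col 0] pivot -1
  R1 -= 3*R0 → (0, -1, -4)  (L[1][0] := 3)
  R2 -= -4*R0 → (0, -1, -8)  (L[2][0] := -4)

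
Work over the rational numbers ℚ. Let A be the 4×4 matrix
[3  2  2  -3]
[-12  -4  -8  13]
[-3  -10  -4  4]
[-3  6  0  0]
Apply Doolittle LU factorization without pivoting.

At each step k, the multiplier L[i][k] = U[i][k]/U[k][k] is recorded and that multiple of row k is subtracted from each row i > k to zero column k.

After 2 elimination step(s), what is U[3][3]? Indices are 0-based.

U[3][3] = -5

Step 1: pivot at (0,0) is 3.
  row1 ← row1 − (-4)·row0  ⇒  L[1][0]=-4, U row1=(0, 4, 0, 1)
  row2 ← row2 − (-1)·row0  ⇒  L[2][0]=-1, U row2=(0, -8, -2, 1)
  row3 ← row3 − (-1)·row0  ⇒  L[3][0]=-1, U row3=(0, 8, 2, -3)
Step 2: pivot at (1,1) is 4.
  row2 ← row2 − (-2)·row1  ⇒  L[2][1]=-2, U row2=(0, 0, -2, 3)
  row3 ← row3 − (2)·row1  ⇒  L[3][1]=2, U row3=(0, 0, 2, -5)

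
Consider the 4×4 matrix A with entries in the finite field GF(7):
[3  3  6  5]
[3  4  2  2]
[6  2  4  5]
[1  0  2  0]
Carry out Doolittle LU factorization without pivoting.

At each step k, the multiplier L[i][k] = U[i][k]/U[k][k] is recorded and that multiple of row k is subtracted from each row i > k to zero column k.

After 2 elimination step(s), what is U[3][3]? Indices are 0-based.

U[3][3] = 0

[col 0] pivot 3
  R1 -= 1*R0 → (0, 1, 3, 4)  (L[1][0] := 1)
  R2 -= 2*R0 → (0, 3, 6, 2)  (L[2][0] := 2)
  R3 -= 5*R0 → (0, 6, 0, 3)  (L[3][0] := 5)
[col 1] pivot 1
  R2 -= 3*R1 → (0, 0, 4, 4)  (L[2][1] := 3)
  R3 -= 6*R1 → (0, 0, 3, 0)  (L[3][1] := 6)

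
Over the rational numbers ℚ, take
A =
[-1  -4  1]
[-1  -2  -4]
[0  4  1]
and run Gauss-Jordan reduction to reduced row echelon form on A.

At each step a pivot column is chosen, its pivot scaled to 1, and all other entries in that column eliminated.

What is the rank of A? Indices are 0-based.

rank = 3

[1] R0 /= -1  ⇒  (1, 4, -1)
     R1 -= -1·R0  ⇒  (0, 2, -5)
[2] R1 /= 2  ⇒  (0, 1, -5/2)
     R0 -= 4·R1  ⇒  (1, 0, 9)
     R2 -= 4·R1  ⇒  (0, 0, 11)
[3] R2 /= 11  ⇒  (0, 0, 1)
     R0 -= 9·R2  ⇒  (1, 0, 0)
     R1 -= -5/2·R2  ⇒  (0, 1, 0)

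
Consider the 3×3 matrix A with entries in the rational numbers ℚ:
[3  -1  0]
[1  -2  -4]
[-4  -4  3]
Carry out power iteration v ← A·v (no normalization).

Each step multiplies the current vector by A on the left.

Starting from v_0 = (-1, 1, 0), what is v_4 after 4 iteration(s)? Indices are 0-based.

v_0 = (-1, 1, 0).
v_1 = A·v_0 = (-4, -3, 0).
v_2 = A·v_1 = (-9, 2, 28).
v_3 = A·v_2 = (-29, -125, 112).
v_4 = A·v_3 = (38, -227, 952).

v_4 = (38, -227, 952)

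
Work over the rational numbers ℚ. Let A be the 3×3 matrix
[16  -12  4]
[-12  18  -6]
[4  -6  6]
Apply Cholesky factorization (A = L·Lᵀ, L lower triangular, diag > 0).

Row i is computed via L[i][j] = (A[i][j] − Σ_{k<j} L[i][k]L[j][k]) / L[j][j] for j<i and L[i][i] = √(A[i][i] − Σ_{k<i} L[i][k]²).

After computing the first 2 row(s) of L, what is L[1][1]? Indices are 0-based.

L[1][1] = 3

Step 1: L[0][0] = √(16) = 4.
  L[1][0] = (-12) / L[0][0] = -3.
Step 2: L[1][1] = √(9) = 3.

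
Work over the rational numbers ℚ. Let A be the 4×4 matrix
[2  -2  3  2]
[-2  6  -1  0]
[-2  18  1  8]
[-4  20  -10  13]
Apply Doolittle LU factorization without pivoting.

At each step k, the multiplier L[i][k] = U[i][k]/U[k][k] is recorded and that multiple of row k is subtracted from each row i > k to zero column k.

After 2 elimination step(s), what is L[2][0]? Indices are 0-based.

L[2][0] = -1

Step 1: pivot at (0,0) is 2.
  row1 ← row1 − (-1)·row0  ⇒  L[1][0]=-1, U row1=(0, 4, 2, 2)
  row2 ← row2 − (-1)·row0  ⇒  L[2][0]=-1, U row2=(0, 16, 4, 10)
  row3 ← row3 − (-2)·row0  ⇒  L[3][0]=-2, U row3=(0, 16, -4, 17)
Step 2: pivot at (1,1) is 4.
  row2 ← row2 − (4)·row1  ⇒  L[2][1]=4, U row2=(0, 0, -4, 2)
  row3 ← row3 − (4)·row1  ⇒  L[3][1]=4, U row3=(0, 0, -12, 9)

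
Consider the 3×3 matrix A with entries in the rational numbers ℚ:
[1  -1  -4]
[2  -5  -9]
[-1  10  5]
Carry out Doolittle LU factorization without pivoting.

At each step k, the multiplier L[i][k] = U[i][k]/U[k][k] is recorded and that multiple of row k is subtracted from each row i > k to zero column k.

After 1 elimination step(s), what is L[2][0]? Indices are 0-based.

L[2][0] = -1

k=0: U[0][0]=1
  eliminate (1,0): mult=2, new row 1: (0, -3, -1); set L[1][0]=2
  eliminate (2,0): mult=-1, new row 2: (0, 9, 1); set L[2][0]=-1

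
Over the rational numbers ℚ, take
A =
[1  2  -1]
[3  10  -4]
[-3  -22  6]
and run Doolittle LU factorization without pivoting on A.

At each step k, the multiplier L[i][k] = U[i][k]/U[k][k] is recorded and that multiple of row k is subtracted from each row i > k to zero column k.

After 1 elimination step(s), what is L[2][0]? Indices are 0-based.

k=0: U[0][0]=1
  eliminate (1,0): mult=3, new row 1: (0, 4, -1); set L[1][0]=3
  eliminate (2,0): mult=-3, new row 2: (0, -16, 3); set L[2][0]=-3

L[2][0] = -3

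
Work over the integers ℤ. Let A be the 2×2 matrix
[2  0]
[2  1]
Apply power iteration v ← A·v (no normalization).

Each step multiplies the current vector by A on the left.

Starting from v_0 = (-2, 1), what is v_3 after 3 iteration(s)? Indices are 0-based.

v_0 = (-2, 1).
v_1 = A·v_0 = (-4, -3).
v_2 = A·v_1 = (-8, -11).
v_3 = A·v_2 = (-16, -27).

v_3 = (-16, -27)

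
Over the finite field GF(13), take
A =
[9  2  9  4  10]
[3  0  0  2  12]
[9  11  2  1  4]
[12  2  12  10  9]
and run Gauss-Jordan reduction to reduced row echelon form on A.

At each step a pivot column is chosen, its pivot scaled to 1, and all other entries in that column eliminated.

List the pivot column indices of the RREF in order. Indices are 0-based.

pivot(0,0)=9: scale R0 → (1, 6, 1, 12, 4)
  clear (1,0): R1 −= (3)R0 → (0, 8, 10, 5, 0)
  clear (2,0): R2 −= (9)R0 → (0, 9, 6, 10, 7)
  clear (3,0): R3 −= (12)R0 → (0, 8, 0, 9, 0)
pivot(1,1)=8: scale R1 → (0, 1, 11, 12, 0)
  clear (0,1): R0 −= (6)R1 → (1, 0, 0, 5, 4)
  clear (2,1): R2 −= (9)R1 → (0, 0, 11, 6, 7)
  clear (3,1): R3 −= (8)R1 → (0, 0, 3, 4, 0)
pivot(2,2)=11: scale R2 → (0, 0, 1, 10, 3)
  clear (1,2): R1 −= (11)R2 → (0, 1, 0, 6, 6)
  clear (3,2): R3 −= (3)R2 → (0, 0, 0, 0, 4)
col 3: no nonzero at/below row 3; advance.
pivot(3,4)=4: scale R3 → (0, 0, 0, 0, 1)
  clear (0,4): R0 −= (4)R3 → (1, 0, 0, 5, 0)
  clear (1,4): R1 −= (6)R3 → (0, 1, 0, 6, 0)
  clear (2,4): R2 −= (3)R3 → (0, 0, 1, 10, 0)

pivot columns: 0, 1, 2, 4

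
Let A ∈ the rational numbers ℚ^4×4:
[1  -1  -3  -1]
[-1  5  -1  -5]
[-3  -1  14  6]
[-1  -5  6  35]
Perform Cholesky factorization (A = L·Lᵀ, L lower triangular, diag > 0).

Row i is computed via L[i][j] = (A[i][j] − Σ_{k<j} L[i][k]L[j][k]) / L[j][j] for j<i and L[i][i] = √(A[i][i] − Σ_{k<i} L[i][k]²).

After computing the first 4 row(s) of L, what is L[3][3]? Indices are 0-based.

L[3][3] = 4

Step 1: L[0][0] = √(1) = 1.
  L[1][0] = (-1) / L[0][0] = -1.
Step 2: L[1][1] = √(4) = 2.
  L[2][0] = (-3) / L[0][0] = -3.
  L[2][1] = (-4) / L[1][1] = -2.
Step 3: L[2][2] = √(1) = 1.
  L[3][0] = (-1) / L[0][0] = -1.
  L[3][1] = (-6) / L[1][1] = -3.
  L[3][2] = (-3) / L[2][2] = -3.
Step 4: L[3][3] = √(16) = 4.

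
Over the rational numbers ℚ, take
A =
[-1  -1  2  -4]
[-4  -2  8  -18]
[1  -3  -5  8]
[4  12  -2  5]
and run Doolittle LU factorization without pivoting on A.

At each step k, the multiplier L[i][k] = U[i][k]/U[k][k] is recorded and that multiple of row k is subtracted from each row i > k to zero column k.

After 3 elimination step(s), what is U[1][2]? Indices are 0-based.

k=0: U[0][0]=-1
  eliminate (1,0): mult=4, new row 1: (0, 2, 0, -2); set L[1][0]=4
  eliminate (2,0): mult=-1, new row 2: (0, -4, -3, 4); set L[2][0]=-1
  eliminate (3,0): mult=-4, new row 3: (0, 8, 6, -11); set L[3][0]=-4
k=1: U[1][1]=2
  eliminate (2,1): mult=-2, new row 2: (0, 0, -3, 0); set L[2][1]=-2
  eliminate (3,1): mult=4, new row 3: (0, 0, 6, -3); set L[3][1]=4
k=2: U[2][2]=-3
  eliminate (3,2): mult=-2, new row 3: (0, 0, 0, -3); set L[3][2]=-2

U[1][2] = 0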